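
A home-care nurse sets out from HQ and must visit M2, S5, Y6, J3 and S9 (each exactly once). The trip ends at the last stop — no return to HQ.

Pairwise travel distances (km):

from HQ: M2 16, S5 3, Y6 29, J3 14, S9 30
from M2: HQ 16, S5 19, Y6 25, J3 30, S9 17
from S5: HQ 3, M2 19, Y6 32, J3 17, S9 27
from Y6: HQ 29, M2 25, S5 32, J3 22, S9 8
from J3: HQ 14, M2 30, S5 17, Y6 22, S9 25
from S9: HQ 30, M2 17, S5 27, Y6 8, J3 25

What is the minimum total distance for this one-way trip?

There are 5! = 120 possible orderings.
HQ→M2→S5→Y6→J3→S9: 16+19+32+22+25 = 114
HQ→M2→S5→Y6→S9→J3: 16+19+32+8+25 = 100
HQ→M2→S5→J3→Y6→S9: 16+19+17+22+8 = 82
HQ→M2→S5→J3→S9→Y6: 16+19+17+25+8 = 85
HQ→M2→S5→S9→Y6→J3: 16+19+27+8+22 = 92
HQ→M2→S5→S9→J3→Y6: 16+19+27+25+22 = 109
HQ→M2→Y6→S5→J3→S9: 16+25+32+17+25 = 115
HQ→M2→Y6→S5→S9→J3: 16+25+32+27+25 = 125
HQ→M2→Y6→J3→S5→S9: 16+25+22+17+27 = 107
HQ→M2→Y6→J3→S9→S5: 16+25+22+25+27 = 115
HQ→M2→Y6→S9→S5→J3: 16+25+8+27+17 = 93
HQ→M2→Y6→S9→J3→S5: 16+25+8+25+17 = 91
HQ→M2→J3→S5→Y6→S9: 16+30+17+32+8 = 103
HQ→M2→J3→S5→S9→Y6: 16+30+17+27+8 = 98
… (106 more)
HQ→S5→J3→Y6→S9→M2: 3+17+22+8+17 = 67  ← best
The minimum is 67.
One shortest path: HQ → S5 → J3 → Y6 → S9 → M2.

67 km — the minimum one-way total.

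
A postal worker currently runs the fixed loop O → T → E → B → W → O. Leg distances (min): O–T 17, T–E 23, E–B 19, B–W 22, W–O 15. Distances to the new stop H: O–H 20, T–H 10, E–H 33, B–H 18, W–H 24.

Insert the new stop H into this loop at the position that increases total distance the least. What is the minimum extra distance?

Insertion cost between consecutive stops i–j is d(i,H) + d(H,j) − d(i,j):
  between O and T: 20 + 10 − 17 = 13
  between T and E: 10 + 33 − 23 = 20
  between E and B: 33 + 18 − 19 = 32
  between B and W: 18 + 24 − 22 = 20
  between W and O: 24 + 20 − 15 = 29
Cheapest insertion is between O and T, adding 13.
New total = 96 + 13 = 109.

Minimum extra distance: 13 min, inserting H between O and T.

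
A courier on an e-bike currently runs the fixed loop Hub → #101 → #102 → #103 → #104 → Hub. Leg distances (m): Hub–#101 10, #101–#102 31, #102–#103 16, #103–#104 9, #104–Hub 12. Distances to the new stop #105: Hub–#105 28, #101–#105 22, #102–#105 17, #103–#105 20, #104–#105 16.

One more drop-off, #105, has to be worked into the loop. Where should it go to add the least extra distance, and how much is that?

Insertion cost between consecutive stops i–j is d(i,#105) + d(#105,j) − d(i,j):
  between Hub and #101: 28 + 22 − 10 = 40
  between #101 and #102: 22 + 17 − 31 = 8
  between #102 and #103: 17 + 20 − 16 = 21
  between #103 and #104: 20 + 16 − 9 = 27
  between #104 and Hub: 16 + 28 − 12 = 32
Cheapest insertion is between #101 and #102, adding 8.
New total = 78 + 8 = 86.

Minimum extra distance: 8 m, inserting #105 between #101 and #102.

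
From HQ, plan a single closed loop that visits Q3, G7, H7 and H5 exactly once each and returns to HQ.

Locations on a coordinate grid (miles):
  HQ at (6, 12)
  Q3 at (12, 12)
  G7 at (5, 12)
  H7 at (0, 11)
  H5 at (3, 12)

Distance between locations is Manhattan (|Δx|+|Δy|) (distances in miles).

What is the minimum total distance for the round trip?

HQ - Q3 - G7 - H7 - H5 - HQ: 6+7+6+4+3 = 26
HQ - Q3 - G7 - H5 - H7 - HQ: 6+7+2+4+7 = 26
HQ - Q3 - H7 - G7 - H5 - HQ: 6+13+6+2+3 = 30
HQ - Q3 - H7 - H5 - G7 - HQ: 6+13+4+2+1 = 26
HQ - Q3 - H5 - G7 - H7 - HQ: 6+9+2+6+7 = 30
HQ - Q3 - H5 - H7 - G7 - HQ: 6+9+4+6+1 = 26
HQ - G7 - Q3 - H7 - H5 - HQ: 1+7+13+4+3 = 28
HQ - G7 - Q3 - H5 - H7 - HQ: 1+7+9+4+7 = 28
HQ - G7 - H7 - Q3 - H5 - HQ: 1+6+13+9+3 = 32
HQ - G7 - H5 - Q3 - H7 - HQ: 1+2+9+13+7 = 32
HQ - H7 - Q3 - G7 - H5 - HQ: 7+13+7+2+3 = 32
HQ - H7 - G7 - Q3 - H5 - HQ: 7+6+7+9+3 = 32
The minimum is 26.
One optimal route: HQ → Q3 → G7 → H7 → H5 → HQ (or its reverse).

Minimum total distance: 26 miles.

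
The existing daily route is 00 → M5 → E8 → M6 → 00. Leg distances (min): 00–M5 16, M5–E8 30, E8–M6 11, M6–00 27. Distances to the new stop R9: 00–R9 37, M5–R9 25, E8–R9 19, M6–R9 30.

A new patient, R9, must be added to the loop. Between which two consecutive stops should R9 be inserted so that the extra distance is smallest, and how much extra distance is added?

Minimum extra distance: 14 min, inserting R9 between M5 and E8.

Insertion cost between consecutive stops i–j is d(i,R9) + d(R9,j) − d(i,j):
  between 00 and M5: 37 + 25 − 16 = 46
  between M5 and E8: 25 + 19 − 30 = 14
  between E8 and M6: 19 + 30 − 11 = 38
  between M6 and 00: 30 + 37 − 27 = 40
Cheapest insertion is between M5 and E8, adding 14.
New total = 84 + 14 = 98.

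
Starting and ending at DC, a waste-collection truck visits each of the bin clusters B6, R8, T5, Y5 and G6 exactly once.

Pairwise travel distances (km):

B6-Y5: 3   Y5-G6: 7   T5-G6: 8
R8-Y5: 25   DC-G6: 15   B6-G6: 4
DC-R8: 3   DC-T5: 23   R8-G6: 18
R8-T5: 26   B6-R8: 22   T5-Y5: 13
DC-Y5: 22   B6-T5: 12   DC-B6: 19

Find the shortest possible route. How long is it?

There are 60 distinct closed tours to check (reversals are equivalent).
DC→B6→R8→T5→Y5→G6→DC: 19+22+26+13+7+15 = 102
DC→B6→R8→T5→G6→Y5→DC: 19+22+26+8+7+22 = 104
DC→B6→R8→Y5→T5→G6→DC: 19+22+25+13+8+15 = 102
DC→B6→R8→Y5→G6→T5→DC: 19+22+25+7+8+23 = 104
DC→B6→R8→G6→T5→Y5→DC: 19+22+18+8+13+22 = 102
DC→B6→R8→G6→Y5→T5→DC: 19+22+18+7+13+23 = 102
DC→B6→T5→R8→Y5→G6→DC: 19+12+26+25+7+15 = 104
DC→B6→T5→R8→G6→Y5→DC: 19+12+26+18+7+22 = 104
DC→B6→T5→Y5→R8→G6→DC: 19+12+13+25+18+15 = 102
DC→B6→T5→Y5→G6→R8→DC: 19+12+13+7+18+3 = 72
DC→B6→T5→G6→R8→Y5→DC: 19+12+8+18+25+22 = 104
DC→B6→T5→G6→Y5→R8→DC: 19+12+8+7+25+3 = 74
DC→B6→Y5→R8→T5→G6→DC: 19+3+25+26+8+15 = 96
DC→B6→Y5→R8→G6→T5→DC: 19+3+25+18+8+23 = 96
… (46 more)
DC→B6→Y5→T5→G6→R8→DC: 19+3+13+8+18+3 = 64  ← best
The minimum is 64.
One optimal route: DC → B6 → Y5 → T5 → G6 → R8 → DC (or its reverse).

64 km — the shortest possible round trip.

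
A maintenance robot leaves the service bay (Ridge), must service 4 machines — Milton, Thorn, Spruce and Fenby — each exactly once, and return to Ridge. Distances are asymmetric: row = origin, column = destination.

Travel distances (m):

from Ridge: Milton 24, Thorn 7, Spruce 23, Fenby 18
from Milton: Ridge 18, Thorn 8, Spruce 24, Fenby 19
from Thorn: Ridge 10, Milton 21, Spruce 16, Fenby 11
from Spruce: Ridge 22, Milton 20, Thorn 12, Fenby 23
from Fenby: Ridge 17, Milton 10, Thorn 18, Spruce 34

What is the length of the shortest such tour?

Ridge - Milton - Thorn - Spruce - Fenby - Ridge: 24+8+16+23+17 = 88
Ridge - Milton - Thorn - Fenby - Spruce - Ridge: 24+8+11+34+22 = 99
Ridge - Milton - Spruce - Thorn - Fenby - Ridge: 24+24+12+11+17 = 88
Ridge - Milton - Spruce - Fenby - Thorn - Ridge: 24+24+23+18+10 = 99
Ridge - Milton - Fenby - Thorn - Spruce - Ridge: 24+19+18+16+22 = 99
Ridge - Milton - Fenby - Spruce - Thorn - Ridge: 24+19+34+12+10 = 99
Ridge - Thorn - Milton - Spruce - Fenby - Ridge: 7+21+24+23+17 = 92
Ridge - Thorn - Milton - Fenby - Spruce - Ridge: 7+21+19+34+22 = 103
Ridge - Thorn - Spruce - Milton - Fenby - Ridge: 7+16+20+19+17 = 79
Ridge - Thorn - Spruce - Fenby - Milton - Ridge: 7+16+23+10+18 = 74
Ridge - Thorn - Fenby - Milton - Spruce - Ridge: 7+11+10+24+22 = 74
Ridge - Thorn - Fenby - Spruce - Milton - Ridge: 7+11+34+20+18 = 90
Ridge - Spruce - Milton - Thorn - Fenby - Ridge: 23+20+8+11+17 = 79
Ridge - Spruce - Milton - Fenby - Thorn - Ridge: 23+20+19+18+10 = 90
… (10 more)
The minimum is 74.
One optimal route: Ridge → Thorn → Spruce → Fenby → Milton → Ridge.

Shortest round trip = 74 m.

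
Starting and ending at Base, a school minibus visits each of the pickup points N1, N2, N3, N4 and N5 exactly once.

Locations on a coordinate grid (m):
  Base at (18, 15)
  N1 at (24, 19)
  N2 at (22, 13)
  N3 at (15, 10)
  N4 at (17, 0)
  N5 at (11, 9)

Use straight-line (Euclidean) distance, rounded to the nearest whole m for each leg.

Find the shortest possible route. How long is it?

Shortest round trip = 48 m.

There are 60 distinct closed tours to check (reversals are equivalent).
Base - N1 - N2 - N3 - N4 - N5 - Base: 7+6+8+10+11+9 = 51
Base - N1 - N2 - N3 - N5 - N4 - Base: 7+6+8+4+11+15 = 51
Base - N1 - N2 - N4 - N3 - N5 - Base: 7+6+14+10+4+9 = 50
Base - N1 - N2 - N4 - N5 - N3 - Base: 7+6+14+11+4+6 = 48
Base - N1 - N2 - N5 - N3 - N4 - Base: 7+6+12+4+10+15 = 54
Base - N1 - N2 - N5 - N4 - N3 - Base: 7+6+12+11+10+6 = 52
Base - N1 - N3 - N2 - N4 - N5 - Base: 7+13+8+14+11+9 = 62
Base - N1 - N3 - N2 - N5 - N4 - Base: 7+13+8+12+11+15 = 66
Base - N1 - N3 - N4 - N2 - N5 - Base: 7+13+10+14+12+9 = 65
Base - N1 - N3 - N4 - N5 - N2 - Base: 7+13+10+11+12+4 = 57
Base - N1 - N3 - N5 - N2 - N4 - Base: 7+13+4+12+14+15 = 65
Base - N1 - N3 - N5 - N4 - N2 - Base: 7+13+4+11+14+4 = 53
Base - N1 - N4 - N2 - N3 - N5 - Base: 7+20+14+8+4+9 = 62
Base - N1 - N4 - N2 - N5 - N3 - Base: 7+20+14+12+4+6 = 63
… (46 more)
The minimum is 48.
One optimal route: Base → N1 → N2 → N4 → N5 → N3 → Base (or its reverse).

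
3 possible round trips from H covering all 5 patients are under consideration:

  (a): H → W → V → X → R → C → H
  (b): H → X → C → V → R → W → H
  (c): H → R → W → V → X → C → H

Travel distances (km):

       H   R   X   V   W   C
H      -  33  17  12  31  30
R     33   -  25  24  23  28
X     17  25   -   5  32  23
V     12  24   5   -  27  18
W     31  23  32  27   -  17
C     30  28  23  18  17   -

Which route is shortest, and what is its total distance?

(a): 31 + 27 + 5 + 25 + 28 + 30 = 146
(b): 17 + 23 + 18 + 24 + 23 + 31 = 136
(c): 33 + 23 + 27 + 5 + 23 + 30 = 141

136 km — (b) is the shortest.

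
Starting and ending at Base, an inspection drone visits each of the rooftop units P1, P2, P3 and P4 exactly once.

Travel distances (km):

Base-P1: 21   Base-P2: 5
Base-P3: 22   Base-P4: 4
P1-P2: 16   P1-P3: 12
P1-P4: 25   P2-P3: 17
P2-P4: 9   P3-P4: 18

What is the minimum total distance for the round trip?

Base→P1→P2→P3→P4→Base: 21+16+17+18+4 = 76
Base→P1→P2→P4→P3→Base: 21+16+9+18+22 = 86
Base→P1→P3→P2→P4→Base: 21+12+17+9+4 = 63
Base→P1→P3→P4→P2→Base: 21+12+18+9+5 = 65
Base→P1→P4→P2→P3→Base: 21+25+9+17+22 = 94
Base→P1→P4→P3→P2→Base: 21+25+18+17+5 = 86
Base→P2→P1→P3→P4→Base: 5+16+12+18+4 = 55
Base→P2→P1→P4→P3→Base: 5+16+25+18+22 = 86
Base→P2→P3→P1→P4→Base: 5+17+12+25+4 = 63
Base→P2→P4→P1→P3→Base: 5+9+25+12+22 = 73
Base→P3→P1→P2→P4→Base: 22+12+16+9+4 = 63
Base→P3→P2→P1→P4→Base: 22+17+16+25+4 = 84
The minimum is 55.
One optimal route: Base → P2 → P1 → P3 → P4 → Base (or its reverse).

Shortest round trip = 55 km.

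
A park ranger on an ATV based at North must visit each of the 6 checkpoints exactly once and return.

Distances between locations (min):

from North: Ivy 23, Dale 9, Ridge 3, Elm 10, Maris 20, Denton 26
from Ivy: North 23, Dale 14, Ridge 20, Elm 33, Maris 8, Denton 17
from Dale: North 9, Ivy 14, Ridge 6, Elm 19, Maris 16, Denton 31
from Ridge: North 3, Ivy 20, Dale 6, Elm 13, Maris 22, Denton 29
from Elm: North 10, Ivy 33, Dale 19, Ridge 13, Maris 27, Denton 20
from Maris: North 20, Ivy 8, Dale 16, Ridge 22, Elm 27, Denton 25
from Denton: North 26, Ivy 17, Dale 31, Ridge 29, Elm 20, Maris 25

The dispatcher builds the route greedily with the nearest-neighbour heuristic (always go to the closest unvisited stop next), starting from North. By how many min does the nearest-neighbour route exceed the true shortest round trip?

North: Ridge=3, Dale=9, Elm=10, Maris=20, Ivy=23, Denton=26 ⇒ Ridge
Ridge: Dale=6, Elm=13, Ivy=20, Maris=22, Denton=29 ⇒ Dale
Dale: Ivy=14, Maris=16, Elm=19, Denton=31 ⇒ Ivy
Ivy: Maris=8, Denton=17, Elm=33 ⇒ Maris
Maris: Denton=25, Elm=27 ⇒ Denton
Denton: Elm=20 ⇒ Elm
NN route North → Ridge → Dale → Ivy → Maris → Denton → Elm → North costs 86.
Optimal: North → Ridge → Dale → Maris → Ivy → Denton → Elm → North costs 80 (by enumerating all 360 distinct tours).
Excess = 86 − 80 = 6.

Excess over optimum: 6 min.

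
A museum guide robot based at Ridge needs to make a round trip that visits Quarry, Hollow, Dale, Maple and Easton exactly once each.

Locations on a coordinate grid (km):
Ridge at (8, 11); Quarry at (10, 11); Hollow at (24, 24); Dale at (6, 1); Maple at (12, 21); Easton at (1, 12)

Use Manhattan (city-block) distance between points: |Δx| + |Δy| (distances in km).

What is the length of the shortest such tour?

There are 60 distinct closed tours to check (reversals are equivalent).
Ridge → Quarry → Hollow → Dale → Maple → Easton → Ridge: 2+27+41+26+20+8 = 124
Ridge → Quarry → Hollow → Dale → Easton → Maple → Ridge: 2+27+41+16+20+14 = 120
Ridge → Quarry → Hollow → Maple → Dale → Easton → Ridge: 2+27+15+26+16+8 = 94
Ridge → Quarry → Hollow → Maple → Easton → Dale → Ridge: 2+27+15+20+16+12 = 92
Ridge → Quarry → Hollow → Easton → Dale → Maple → Ridge: 2+27+35+16+26+14 = 120
Ridge → Quarry → Hollow → Easton → Maple → Dale → Ridge: 2+27+35+20+26+12 = 122
Ridge → Quarry → Dale → Hollow → Maple → Easton → Ridge: 2+14+41+15+20+8 = 100
Ridge → Quarry → Dale → Hollow → Easton → Maple → Ridge: 2+14+41+35+20+14 = 126
Ridge → Quarry → Dale → Maple → Hollow → Easton → Ridge: 2+14+26+15+35+8 = 100
Ridge → Quarry → Dale → Maple → Easton → Hollow → Ridge: 2+14+26+20+35+29 = 126
Ridge → Quarry → Dale → Easton → Hollow → Maple → Ridge: 2+14+16+35+15+14 = 96
Ridge → Quarry → Dale → Easton → Maple → Hollow → Ridge: 2+14+16+20+15+29 = 96
Ridge → Quarry → Maple → Hollow → Dale → Easton → Ridge: 2+12+15+41+16+8 = 94
Ridge → Quarry → Maple → Hollow → Easton → Dale → Ridge: 2+12+15+35+16+12 = 92
… (46 more)
The minimum is 92.
One optimal route: Ridge → Quarry → Hollow → Maple → Easton → Dale → Ridge (or its reverse).

Minimum total distance: 92 km.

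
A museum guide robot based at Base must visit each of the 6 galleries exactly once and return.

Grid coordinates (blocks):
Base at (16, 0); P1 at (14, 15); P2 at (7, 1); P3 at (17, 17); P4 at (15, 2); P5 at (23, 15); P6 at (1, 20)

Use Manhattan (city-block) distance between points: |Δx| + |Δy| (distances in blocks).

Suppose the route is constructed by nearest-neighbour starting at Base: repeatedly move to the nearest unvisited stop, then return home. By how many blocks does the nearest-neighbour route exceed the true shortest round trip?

From Base: P4=3, P2=10, P1=17, P3=18, P5=22, P6=35 → choose P4 (3).
From P4: P2=9, P1=14, P3=17, P5=21, P6=32 → choose P2 (9).
From P2: P1=21, P6=25, P3=26, P5=30 → choose P1 (21).
From P1: P3=5, P5=9, P6=18 → choose P3 (5).
From P3: P5=8, P6=19 → choose P5 (8).
From P5: P6=27 → choose P6 (27).
NN route Base → P4 → P2 → P1 → P3 → P5 → P6 → Base costs 108.
Optimal: Base → P2 → P6 → P3 → P5 → P1 → P4 → Base costs 88 (by enumerating all 360 distinct tours).
Excess = 108 − 88 = 20.

20 blocks longer than the optimal tour.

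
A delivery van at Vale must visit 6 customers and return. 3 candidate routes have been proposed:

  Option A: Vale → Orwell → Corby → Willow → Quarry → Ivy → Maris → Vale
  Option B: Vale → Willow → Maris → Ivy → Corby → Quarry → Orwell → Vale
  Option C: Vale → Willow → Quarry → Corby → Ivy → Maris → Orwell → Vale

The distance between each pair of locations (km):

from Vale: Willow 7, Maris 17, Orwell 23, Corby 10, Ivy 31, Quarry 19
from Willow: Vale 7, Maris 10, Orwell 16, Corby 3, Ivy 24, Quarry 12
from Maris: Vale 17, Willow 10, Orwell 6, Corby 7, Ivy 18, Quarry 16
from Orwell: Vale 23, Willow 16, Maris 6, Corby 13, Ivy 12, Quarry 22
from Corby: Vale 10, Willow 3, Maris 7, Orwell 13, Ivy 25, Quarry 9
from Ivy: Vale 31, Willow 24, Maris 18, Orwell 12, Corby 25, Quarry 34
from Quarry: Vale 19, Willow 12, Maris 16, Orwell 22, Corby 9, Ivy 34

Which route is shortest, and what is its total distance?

Option A: 23 + 13 + 3 + 12 + 34 + 18 + 17 = 120
Option B: 7 + 10 + 18 + 25 + 9 + 22 + 23 = 114
Option C: 7 + 12 + 9 + 25 + 18 + 6 + 23 = 100

Shortest is Option C, total 100 km.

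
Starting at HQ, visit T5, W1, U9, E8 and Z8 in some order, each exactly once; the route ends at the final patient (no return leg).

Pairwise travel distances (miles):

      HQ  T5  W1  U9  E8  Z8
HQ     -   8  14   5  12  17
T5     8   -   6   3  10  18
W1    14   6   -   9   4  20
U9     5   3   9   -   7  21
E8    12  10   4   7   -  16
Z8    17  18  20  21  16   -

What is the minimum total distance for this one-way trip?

There are 5! = 120 possible orderings.
HQ - T5 - W1 - U9 - E8 - Z8: 8+6+9+7+16 = 46
HQ - T5 - W1 - U9 - Z8 - E8: 8+6+9+21+16 = 60
HQ - T5 - W1 - E8 - U9 - Z8: 8+6+4+7+21 = 46
HQ - T5 - W1 - E8 - Z8 - U9: 8+6+4+16+21 = 55
HQ - T5 - W1 - Z8 - U9 - E8: 8+6+20+21+7 = 62
HQ - T5 - W1 - Z8 - E8 - U9: 8+6+20+16+7 = 57
HQ - T5 - U9 - W1 - E8 - Z8: 8+3+9+4+16 = 40
HQ - T5 - U9 - W1 - Z8 - E8: 8+3+9+20+16 = 56
HQ - T5 - U9 - E8 - W1 - Z8: 8+3+7+4+20 = 42
HQ - T5 - U9 - E8 - Z8 - W1: 8+3+7+16+20 = 54
HQ - T5 - U9 - Z8 - W1 - E8: 8+3+21+20+4 = 56
HQ - T5 - U9 - Z8 - E8 - W1: 8+3+21+16+4 = 52
HQ - T5 - E8 - W1 - U9 - Z8: 8+10+4+9+21 = 52
HQ - T5 - E8 - W1 - Z8 - U9: 8+10+4+20+21 = 63
… (106 more)
HQ - U9 - T5 - W1 - E8 - Z8: 5+3+6+4+16 = 34  ← best
The minimum is 34.
One shortest path: HQ → U9 → T5 → W1 → E8 → Z8.

Shortest open route: 34 miles.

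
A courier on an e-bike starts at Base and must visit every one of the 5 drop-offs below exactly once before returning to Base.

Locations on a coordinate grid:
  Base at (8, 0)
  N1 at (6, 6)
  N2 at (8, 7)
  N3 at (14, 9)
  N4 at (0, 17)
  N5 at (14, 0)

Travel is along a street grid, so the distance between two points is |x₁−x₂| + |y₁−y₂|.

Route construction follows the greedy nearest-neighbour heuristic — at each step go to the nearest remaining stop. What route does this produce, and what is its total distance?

Base → [N5:6 / N2:7 / N1:8 / N3:15 / N4:25] → N5 (6)
N5 → [N3:9 / N2:13 / N1:14 / N4:31] → N3 (9)
N3 → [N2:8 / N1:11 / N4:22] → N2 (8)
N2 → [N1:3 / N4:18] → N1 (3)
N1 → [N4:17] → N4 (17)
Return N4→Base: 25.
Total = 6 + 9 + 8 + 3 + 17 + 25 = 68.

Nearest-neighbour total = 68; route Base → N5 → N3 → N2 → N1 → N4 → Base.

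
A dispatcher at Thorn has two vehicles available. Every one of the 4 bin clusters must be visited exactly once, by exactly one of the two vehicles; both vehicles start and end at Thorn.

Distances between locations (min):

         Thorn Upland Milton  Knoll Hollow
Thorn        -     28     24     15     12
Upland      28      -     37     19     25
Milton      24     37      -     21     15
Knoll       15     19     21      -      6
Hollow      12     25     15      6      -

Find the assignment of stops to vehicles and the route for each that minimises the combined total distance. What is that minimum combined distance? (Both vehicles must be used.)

There are 2^3 − 1 = 7 ways to divide the 4 stops into two non-empty groups. For each, the best each vehicle can do is its own shortest tour through its group:
  {Upland} + {Milton, Knoll, Hollow}: 56 + 60 = 116
  {Milton} + {Upland, Knoll, Hollow}: 48 + 65 = 113
  {Upland, Milton} + {Knoll, Hollow}: 89 + 33 = 122
  {Knoll} + {Upland, Milton, Hollow}: 30 + 92 = 122
  {Upland, Knoll} + {Milton, Hollow}: 62 + 51 = 113
  {Milton, Knoll} + {Upland, Hollow}: 60 + 65 = 125
  … (7 splits in total)
Best: vehicle 1 Thorn → Milton → Thorn = 48; vehicle 2 Thorn → Upland → Knoll → Hollow → Thorn = 65; combined 113.

113 min — the smallest possible combined total.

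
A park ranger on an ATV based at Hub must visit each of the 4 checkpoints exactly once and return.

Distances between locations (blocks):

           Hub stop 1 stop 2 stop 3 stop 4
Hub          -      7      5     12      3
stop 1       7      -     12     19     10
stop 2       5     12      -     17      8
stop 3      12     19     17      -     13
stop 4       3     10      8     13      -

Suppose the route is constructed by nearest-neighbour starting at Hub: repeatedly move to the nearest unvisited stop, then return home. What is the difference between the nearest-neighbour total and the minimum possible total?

Hub: stop 4=3, stop 2=5, stop 1=7, stop 3=12 ⇒ stop 4
stop 4: stop 2=8, stop 1=10, stop 3=13 ⇒ stop 2
stop 2: stop 1=12, stop 3=17 ⇒ stop 1
stop 1: stop 3=19 ⇒ stop 3
NN route Hub → stop 4 → stop 2 → stop 1 → stop 3 → Hub costs 54.
Optimal: Hub → stop 1 → stop 2 → stop 3 → stop 4 → Hub costs 52 (by enumerating all 12 distinct tours).
Excess = 54 − 52 = 2.

The nearest-neighbour route is 2 blocks longer than optimal.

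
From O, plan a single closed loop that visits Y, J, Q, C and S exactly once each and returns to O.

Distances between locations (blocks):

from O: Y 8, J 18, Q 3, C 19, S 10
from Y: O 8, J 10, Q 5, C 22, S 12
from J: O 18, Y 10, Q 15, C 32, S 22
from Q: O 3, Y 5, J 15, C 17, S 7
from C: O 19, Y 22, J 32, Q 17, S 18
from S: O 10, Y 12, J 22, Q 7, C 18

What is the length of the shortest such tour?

Minimum total distance: 77 blocks.

There are 60 distinct closed tours to check (reversals are equivalent).
O - Y - J - Q - C - S - O: 8+10+15+17+18+10 = 78
O - Y - J - Q - S - C - O: 8+10+15+7+18+19 = 77
O - Y - J - C - Q - S - O: 8+10+32+17+7+10 = 84
O - Y - J - C - S - Q - O: 8+10+32+18+7+3 = 78
O - Y - J - S - Q - C - O: 8+10+22+7+17+19 = 83
O - Y - J - S - C - Q - O: 8+10+22+18+17+3 = 78
O - Y - Q - J - C - S - O: 8+5+15+32+18+10 = 88
O - Y - Q - J - S - C - O: 8+5+15+22+18+19 = 87
O - Y - Q - C - J - S - O: 8+5+17+32+22+10 = 94
O - Y - Q - C - S - J - O: 8+5+17+18+22+18 = 88
O - Y - Q - S - J - C - O: 8+5+7+22+32+19 = 93
O - Y - Q - S - C - J - O: 8+5+7+18+32+18 = 88
O - Y - C - J - Q - S - O: 8+22+32+15+7+10 = 94
O - Y - C - J - S - Q - O: 8+22+32+22+7+3 = 94
… (46 more)
The minimum is 77.
One optimal route: O → Y → J → Q → S → C → O (or its reverse).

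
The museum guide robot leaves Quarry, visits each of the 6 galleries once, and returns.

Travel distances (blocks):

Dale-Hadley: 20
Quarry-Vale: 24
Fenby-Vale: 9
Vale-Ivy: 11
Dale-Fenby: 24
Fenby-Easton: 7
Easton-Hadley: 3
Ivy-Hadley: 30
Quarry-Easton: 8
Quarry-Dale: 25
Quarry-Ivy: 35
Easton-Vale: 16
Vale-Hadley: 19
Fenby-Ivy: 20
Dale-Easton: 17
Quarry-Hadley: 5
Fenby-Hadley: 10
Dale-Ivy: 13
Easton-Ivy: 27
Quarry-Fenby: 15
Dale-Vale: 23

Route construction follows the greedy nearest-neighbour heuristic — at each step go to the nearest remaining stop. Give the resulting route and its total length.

Quarry → [Hadley:5 / Easton:8 / Fenby:15 / Vale:24 / Dale:25 / Ivy:35] → Hadley (5)
Hadley → [Easton:3 / Fenby:10 / Vale:19 / Dale:20 / Ivy:30] → Easton (3)
Easton → [Fenby:7 / Vale:16 / Dale:17 / Ivy:27] → Fenby (7)
Fenby → [Vale:9 / Ivy:20 / Dale:24] → Vale (9)
Vale → [Ivy:11 / Dale:23] → Ivy (11)
Ivy → [Dale:13] → Dale (13)
Return Dale→Quarry: 25.
Total = 5 + 3 + 7 + 9 + 11 + 13 + 25 = 73.

73 blocks along Quarry → Hadley → Easton → Fenby → Vale → Ivy → Dale → Quarry.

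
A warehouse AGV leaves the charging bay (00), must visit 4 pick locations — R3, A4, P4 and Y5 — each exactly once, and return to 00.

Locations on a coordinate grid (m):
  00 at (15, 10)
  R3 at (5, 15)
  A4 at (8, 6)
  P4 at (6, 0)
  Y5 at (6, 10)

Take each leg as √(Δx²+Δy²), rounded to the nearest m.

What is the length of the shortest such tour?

Minimum total distance: 39 m.

With 4 stops there are 4!/2 = 12 distinct round trips (a route and its reverse cost the same).
00 - R3 - A4 - P4 - Y5 - 00: 11+9+6+10+9 = 45
00 - R3 - A4 - Y5 - P4 - 00: 11+9+4+10+13 = 47
00 - R3 - P4 - A4 - Y5 - 00: 11+15+6+4+9 = 45
00 - R3 - P4 - Y5 - A4 - 00: 11+15+10+4+8 = 48
00 - R3 - Y5 - A4 - P4 - 00: 11+5+4+6+13 = 39
00 - R3 - Y5 - P4 - A4 - 00: 11+5+10+6+8 = 40
00 - A4 - R3 - P4 - Y5 - 00: 8+9+15+10+9 = 51
00 - A4 - R3 - Y5 - P4 - 00: 8+9+5+10+13 = 45
00 - A4 - P4 - R3 - Y5 - 00: 8+6+15+5+9 = 43
00 - A4 - Y5 - R3 - P4 - 00: 8+4+5+15+13 = 45
00 - P4 - R3 - A4 - Y5 - 00: 13+15+9+4+9 = 50
00 - P4 - A4 - R3 - Y5 - 00: 13+6+9+5+9 = 42
The minimum is 39.
One optimal route: 00 → R3 → Y5 → A4 → P4 → 00 (or its reverse).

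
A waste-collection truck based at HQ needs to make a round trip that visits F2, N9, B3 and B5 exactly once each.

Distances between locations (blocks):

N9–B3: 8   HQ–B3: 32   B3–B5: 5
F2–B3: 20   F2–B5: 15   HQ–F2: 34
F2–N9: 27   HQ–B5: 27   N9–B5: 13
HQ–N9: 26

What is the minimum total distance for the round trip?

88 blocks — the shortest possible round trip.

HQ→F2→N9→B3→B5→HQ: 34+27+8+5+27 = 101
HQ→F2→N9→B5→B3→HQ: 34+27+13+5+32 = 111
HQ→F2→B3→N9→B5→HQ: 34+20+8+13+27 = 102
HQ→F2→B3→B5→N9→HQ: 34+20+5+13+26 = 98
HQ→F2→B5→N9→B3→HQ: 34+15+13+8+32 = 102
HQ→F2→B5→B3→N9→HQ: 34+15+5+8+26 = 88
HQ→N9→F2→B3→B5→HQ: 26+27+20+5+27 = 105
HQ→N9→F2→B5→B3→HQ: 26+27+15+5+32 = 105
HQ→N9→B3→F2→B5→HQ: 26+8+20+15+27 = 96
HQ→N9→B5→F2→B3→HQ: 26+13+15+20+32 = 106
HQ→B3→F2→N9→B5→HQ: 32+20+27+13+27 = 119
HQ→B3→N9→F2→B5→HQ: 32+8+27+15+27 = 109
The minimum is 88.
One optimal route: HQ → F2 → B5 → B3 → N9 → HQ (or its reverse).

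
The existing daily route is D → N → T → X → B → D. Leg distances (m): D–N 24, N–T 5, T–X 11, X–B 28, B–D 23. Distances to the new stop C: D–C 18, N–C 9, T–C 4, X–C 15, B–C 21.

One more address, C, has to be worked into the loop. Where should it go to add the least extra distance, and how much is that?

Adding 3 m by placing C on the D–N leg.

Insertion cost between consecutive stops i–j is d(i,C) + d(C,j) − d(i,j):
  between D and N: 18 + 9 − 24 = 3
  between N and T: 9 + 4 − 5 = 8
  between T and X: 4 + 15 − 11 = 8
  between X and B: 15 + 21 − 28 = 8
  between B and D: 21 + 18 − 23 = 16
Cheapest insertion is between D and N, adding 3.
New total = 91 + 3 = 94.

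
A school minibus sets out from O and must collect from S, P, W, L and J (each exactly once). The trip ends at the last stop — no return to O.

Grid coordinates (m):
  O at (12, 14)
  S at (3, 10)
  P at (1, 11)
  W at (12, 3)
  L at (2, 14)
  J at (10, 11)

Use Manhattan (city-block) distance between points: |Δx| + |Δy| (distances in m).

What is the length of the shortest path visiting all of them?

There are 5! = 120 possible orderings.
O→S→P→W→L→J: 13+3+19+21+11 = 67
O→S→P→W→J→L: 13+3+19+10+11 = 56
O→S→P→L→W→J: 13+3+4+21+10 = 51
O→S→P→L→J→W: 13+3+4+11+10 = 41
O→S→P→J→W→L: 13+3+9+10+21 = 56
O→S→P→J→L→W: 13+3+9+11+21 = 57
O→S→W→P→L→J: 13+16+19+4+11 = 63
O→S→W→P→J→L: 13+16+19+9+11 = 68
O→S→W→L→P→J: 13+16+21+4+9 = 63
O→S→W→L→J→P: 13+16+21+11+9 = 70
O→S→W→J→P→L: 13+16+10+9+4 = 52
O→S→W→J→L→P: 13+16+10+11+4 = 54
O→S→L→P→W→J: 13+5+4+19+10 = 51
O→S→L→P→J→W: 13+5+4+9+10 = 41
… (106 more)
O→L→P→S→J→W: 10+4+3+8+10 = 35  ← best
The minimum is 35.
One shortest path: O → L → P → S → J → W.

Minimum one-way distance = 35 m.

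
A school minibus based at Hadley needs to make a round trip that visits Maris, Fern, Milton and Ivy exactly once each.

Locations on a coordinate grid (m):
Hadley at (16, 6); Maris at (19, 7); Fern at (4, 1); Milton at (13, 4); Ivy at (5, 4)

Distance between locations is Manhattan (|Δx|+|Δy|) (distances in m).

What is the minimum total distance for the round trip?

Minimum total distance: 42 m.

There are 12 distinct closed tours to check (reversals are equivalent).
Hadley→Maris→Fern→Milton→Ivy→Hadley: 4+21+12+8+13 = 58
Hadley→Maris→Fern→Ivy→Milton→Hadley: 4+21+4+8+5 = 42
Hadley→Maris→Milton→Fern→Ivy→Hadley: 4+9+12+4+13 = 42
Hadley→Maris→Milton→Ivy→Fern→Hadley: 4+9+8+4+17 = 42
Hadley→Maris→Ivy→Fern→Milton→Hadley: 4+17+4+12+5 = 42
Hadley→Maris→Ivy→Milton→Fern→Hadley: 4+17+8+12+17 = 58
Hadley→Fern→Maris→Milton→Ivy→Hadley: 17+21+9+8+13 = 68
Hadley→Fern→Maris→Ivy→Milton→Hadley: 17+21+17+8+5 = 68
Hadley→Fern→Milton→Maris→Ivy→Hadley: 17+12+9+17+13 = 68
Hadley→Fern→Ivy→Maris→Milton→Hadley: 17+4+17+9+5 = 52
Hadley→Milton→Maris→Fern→Ivy→Hadley: 5+9+21+4+13 = 52
Hadley→Milton→Fern→Maris→Ivy→Hadley: 5+12+21+17+13 = 68
The minimum is 42.
One optimal route: Hadley → Maris → Fern → Ivy → Milton → Hadley (or its reverse).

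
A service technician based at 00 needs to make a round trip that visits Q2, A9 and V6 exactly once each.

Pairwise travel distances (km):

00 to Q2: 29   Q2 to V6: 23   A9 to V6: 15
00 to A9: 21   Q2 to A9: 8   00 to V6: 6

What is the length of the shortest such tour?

Shortest round trip = 58 km.

00→Q2→A9→V6→00: 29+8+15+6 = 58
00→Q2→V6→A9→00: 29+23+15+21 = 88
00→A9→Q2→V6→00: 21+8+23+6 = 58
The minimum is 58.
One optimal route: 00 → Q2 → A9 → V6 → 00 (or its reverse).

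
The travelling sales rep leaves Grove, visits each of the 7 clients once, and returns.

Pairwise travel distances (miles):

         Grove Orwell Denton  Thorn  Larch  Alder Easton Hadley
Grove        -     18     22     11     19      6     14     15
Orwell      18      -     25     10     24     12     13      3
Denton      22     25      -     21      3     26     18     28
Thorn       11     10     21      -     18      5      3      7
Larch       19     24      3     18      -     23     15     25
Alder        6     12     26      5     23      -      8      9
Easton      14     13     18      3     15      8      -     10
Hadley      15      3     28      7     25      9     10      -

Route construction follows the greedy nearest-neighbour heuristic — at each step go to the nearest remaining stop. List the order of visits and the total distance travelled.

Total distance 76 miles via the nearest-neighbour route Grove → Alder → Thorn → Easton → Hadley → Orwell → Larch → Denton → Grove.

Grove → [Alder:6 / Thorn:11 / Easton:14 / Hadley:15 / Orwell:18 / Larch:19 / Denton:22] → Alder (6)
Alder → [Thorn:5 / Easton:8 / Hadley:9 / Orwell:12 / Larch:23 / Denton:26] → Thorn (5)
Thorn → [Easton:3 / Hadley:7 / Orwell:10 / Larch:18 / Denton:21] → Easton (3)
Easton → [Hadley:10 / Orwell:13 / Larch:15 / Denton:18] → Hadley (10)
Hadley → [Orwell:3 / Larch:25 / Denton:28] → Orwell (3)
Orwell → [Larch:24 / Denton:25] → Larch (24)
Larch → [Denton:3] → Denton (3)
Return Denton→Grove: 22.
Total = 6 + 5 + 3 + 10 + 3 + 24 + 3 + 22 = 76.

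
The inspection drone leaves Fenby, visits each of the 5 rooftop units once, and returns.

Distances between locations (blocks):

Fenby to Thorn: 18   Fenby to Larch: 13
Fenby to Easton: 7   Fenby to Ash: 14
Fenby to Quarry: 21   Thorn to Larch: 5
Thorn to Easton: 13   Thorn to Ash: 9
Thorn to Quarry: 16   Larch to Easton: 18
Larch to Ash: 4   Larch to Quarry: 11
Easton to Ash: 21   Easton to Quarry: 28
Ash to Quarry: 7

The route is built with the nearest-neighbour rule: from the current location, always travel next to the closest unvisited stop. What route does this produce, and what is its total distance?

57 blocks along Fenby → Easton → Thorn → Larch → Ash → Quarry → Fenby.

From Fenby: distances to unvisited — Easton=7, Larch=13, Ash=14, Thorn=18, Quarry=21. Nearest is Easton (7).
From Easton: distances to unvisited — Thorn=13, Larch=18, Ash=21, Quarry=28. Nearest is Thorn (13).
From Thorn: distances to unvisited — Larch=5, Ash=9, Quarry=16. Nearest is Larch (5).
From Larch: distances to unvisited — Ash=4, Quarry=11. Nearest is Ash (4).
From Ash: distances to unvisited — Quarry=7. Nearest is Quarry (7).
Return Quarry→Fenby: 21.
Total = 7 + 13 + 5 + 4 + 7 + 21 = 57.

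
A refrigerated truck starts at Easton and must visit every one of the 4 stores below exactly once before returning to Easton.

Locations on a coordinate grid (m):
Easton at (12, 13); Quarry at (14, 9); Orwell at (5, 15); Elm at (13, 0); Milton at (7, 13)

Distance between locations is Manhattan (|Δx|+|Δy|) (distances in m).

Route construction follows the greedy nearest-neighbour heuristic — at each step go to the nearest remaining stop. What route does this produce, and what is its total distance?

48 m along Easton → Milton → Orwell → Quarry → Elm → Easton.

At Easton the remaining stops are Milton 5, Quarry 6, Orwell 9, Elm 14; go to Milton.
At Milton the remaining stops are Orwell 4, Quarry 11, Elm 19; go to Orwell.
At Orwell the remaining stops are Quarry 15, Elm 23; go to Quarry.
At Quarry the remaining stops are Elm 10; go to Elm.
Return Elm→Easton: 14.
Total = 5 + 4 + 15 + 10 + 14 = 48.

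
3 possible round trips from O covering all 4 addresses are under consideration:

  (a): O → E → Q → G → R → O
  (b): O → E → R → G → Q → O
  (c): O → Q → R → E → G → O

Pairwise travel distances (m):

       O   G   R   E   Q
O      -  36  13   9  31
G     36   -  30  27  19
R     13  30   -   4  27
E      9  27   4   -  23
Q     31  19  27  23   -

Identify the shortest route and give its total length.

93 m — (b) is the shortest.

(a): 9 + 23 + 19 + 30 + 13 = 94
(b): 9 + 4 + 30 + 19 + 31 = 93
(c): 31 + 27 + 4 + 27 + 36 = 125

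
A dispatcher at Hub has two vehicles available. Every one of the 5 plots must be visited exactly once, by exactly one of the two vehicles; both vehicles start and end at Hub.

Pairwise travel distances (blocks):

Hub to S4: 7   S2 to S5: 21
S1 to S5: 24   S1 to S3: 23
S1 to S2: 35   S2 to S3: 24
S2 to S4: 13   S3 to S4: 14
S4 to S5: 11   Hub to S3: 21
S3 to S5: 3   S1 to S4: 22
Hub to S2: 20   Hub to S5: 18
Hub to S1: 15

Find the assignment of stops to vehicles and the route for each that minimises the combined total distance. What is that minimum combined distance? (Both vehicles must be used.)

Minimum combined distance: 95 blocks.

Try each way of splitting the stops between the two vehicles (each non-empty) and, for each split, find the best tour for each vehicle:
  {S1} + {S2, S3, S4, S5}: 30 + 65 = 95
  {S2} + {S1, S3, S4, S5}: 40 + 59 = 99
  {S1, S2} + {S3, S4, S5}: 70 + 42 = 112
  {S3} + {S1, S2, S4, S5}: 42 + 80 = 122
  {S1, S3} + {S2, S4, S5}: 59 + 59 = 118
  {S2, S3} + {S1, S4, S5}: 65 + 57 = 122
  … (15 splits in total)
Best: vehicle 1 Hub → S1 → Hub = 30; vehicle 2 Hub → S2 → S3 → S5 → S4 → Hub = 65; combined 95.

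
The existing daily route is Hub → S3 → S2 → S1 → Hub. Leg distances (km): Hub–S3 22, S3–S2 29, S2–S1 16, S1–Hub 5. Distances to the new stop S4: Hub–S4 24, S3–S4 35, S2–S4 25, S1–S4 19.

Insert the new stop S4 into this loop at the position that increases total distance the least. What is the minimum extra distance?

Insertion cost between consecutive stops i–j is d(i,S4) + d(S4,j) − d(i,j):
  between Hub and S3: 24 + 35 − 22 = 37
  between S3 and S2: 35 + 25 − 29 = 31
  between S2 and S1: 25 + 19 − 16 = 28
  between S1 and Hub: 19 + 24 − 5 = 38
Cheapest insertion is between S2 and S1, adding 28.
New total = 72 + 28 = 100.

Minimum extra distance: 28 km, inserting S4 between S2 and S1.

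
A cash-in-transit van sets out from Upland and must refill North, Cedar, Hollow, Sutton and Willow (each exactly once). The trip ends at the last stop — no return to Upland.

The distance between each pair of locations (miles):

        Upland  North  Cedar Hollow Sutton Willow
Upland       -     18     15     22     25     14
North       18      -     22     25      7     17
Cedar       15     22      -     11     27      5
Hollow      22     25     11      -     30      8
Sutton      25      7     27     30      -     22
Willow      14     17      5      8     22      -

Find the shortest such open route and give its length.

Minimum one-way distance = 58 miles.

There are 5! = 120 possible orderings.
Upland → North → Cedar → Hollow → Sutton → Willow: 18+22+11+30+22 = 103
Upland → North → Cedar → Hollow → Willow → Sutton: 18+22+11+8+22 = 81
Upland → North → Cedar → Sutton → Hollow → Willow: 18+22+27+30+8 = 105
Upland → North → Cedar → Sutton → Willow → Hollow: 18+22+27+22+8 = 97
Upland → North → Cedar → Willow → Hollow → Sutton: 18+22+5+8+30 = 83
Upland → North → Cedar → Willow → Sutton → Hollow: 18+22+5+22+30 = 97
Upland → North → Hollow → Cedar → Sutton → Willow: 18+25+11+27+22 = 103
Upland → North → Hollow → Cedar → Willow → Sutton: 18+25+11+5+22 = 81
Upland → North → Hollow → Sutton → Cedar → Willow: 18+25+30+27+5 = 105
Upland → North → Hollow → Sutton → Willow → Cedar: 18+25+30+22+5 = 100
Upland → North → Hollow → Willow → Cedar → Sutton: 18+25+8+5+27 = 83
Upland → North → Hollow → Willow → Sutton → Cedar: 18+25+8+22+27 = 100
Upland → North → Sutton → Cedar → Hollow → Willow: 18+7+27+11+8 = 71
Upland → North → Sutton → Cedar → Willow → Hollow: 18+7+27+5+8 = 65
… (106 more)
Upland → Cedar → Hollow → Willow → North → Sutton: 15+11+8+17+7 = 58  ← best
The minimum is 58.
One shortest path: Upland → Cedar → Hollow → Willow → North → Sutton.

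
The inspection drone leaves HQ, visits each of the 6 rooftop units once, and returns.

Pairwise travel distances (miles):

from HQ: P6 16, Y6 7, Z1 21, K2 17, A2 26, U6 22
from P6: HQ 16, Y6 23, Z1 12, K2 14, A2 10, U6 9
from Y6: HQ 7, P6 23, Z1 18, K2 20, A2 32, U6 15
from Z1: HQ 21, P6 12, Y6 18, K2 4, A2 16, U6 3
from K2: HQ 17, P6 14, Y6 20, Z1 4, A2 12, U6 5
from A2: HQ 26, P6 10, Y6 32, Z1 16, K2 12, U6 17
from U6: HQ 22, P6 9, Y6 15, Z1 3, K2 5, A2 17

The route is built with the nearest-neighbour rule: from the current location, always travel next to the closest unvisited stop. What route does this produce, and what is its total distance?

HQ → [Y6:7 / P6:16 / K2:17 / Z1:21 / U6:22 / A2:26] → Y6 (7)
Y6 → [U6:15 / Z1:18 / K2:20 / P6:23 / A2:32] → U6 (15)
U6 → [Z1:3 / K2:5 / P6:9 / A2:17] → Z1 (3)
Z1 → [K2:4 / P6:12 / A2:16] → K2 (4)
K2 → [A2:12 / P6:14] → A2 (12)
A2 → [P6:10] → P6 (10)
Return P6→HQ: 16.
Total = 7 + 15 + 3 + 4 + 12 + 10 + 16 = 67.

Total distance 67 miles via the nearest-neighbour route HQ → Y6 → U6 → Z1 → K2 → A2 → P6 → HQ.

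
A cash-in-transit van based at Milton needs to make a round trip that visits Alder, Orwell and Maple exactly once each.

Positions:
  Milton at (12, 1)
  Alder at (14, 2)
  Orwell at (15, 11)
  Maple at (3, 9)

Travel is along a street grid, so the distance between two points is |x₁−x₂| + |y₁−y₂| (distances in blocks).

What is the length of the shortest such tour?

Shortest round trip = 44 blocks.

Milton → Alder → Orwell → Maple → Milton: 3+10+14+17 = 44
Milton → Alder → Maple → Orwell → Milton: 3+18+14+13 = 48
Milton → Orwell → Alder → Maple → Milton: 13+10+18+17 = 58
The minimum is 44.
One optimal route: Milton → Alder → Orwell → Maple → Milton (or its reverse).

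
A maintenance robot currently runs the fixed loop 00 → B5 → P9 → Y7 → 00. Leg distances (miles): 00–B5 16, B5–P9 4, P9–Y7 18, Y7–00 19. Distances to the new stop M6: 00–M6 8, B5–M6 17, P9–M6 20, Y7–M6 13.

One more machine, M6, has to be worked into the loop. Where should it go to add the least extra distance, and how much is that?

Insertion cost between consecutive stops i–j is d(i,M6) + d(M6,j) − d(i,j):
  between 00 and B5: 8 + 17 − 16 = 9
  between B5 and P9: 17 + 20 − 4 = 33
  between P9 and Y7: 20 + 13 − 18 = 15
  between Y7 and 00: 13 + 8 − 19 = 2
Cheapest insertion is between Y7 and 00, adding 2.
New total = 57 + 2 = 59.

Adding 2 miles by placing M6 on the Y7–00 leg.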